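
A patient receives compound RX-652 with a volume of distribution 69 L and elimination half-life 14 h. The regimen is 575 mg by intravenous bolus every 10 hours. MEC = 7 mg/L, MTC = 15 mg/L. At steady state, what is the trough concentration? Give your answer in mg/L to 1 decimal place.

Over one 10-h interval, 10/14 ≈ 0.71429 half-lives elapse, leaving f ≈ 0.6095 of each dose.
Single-dose peak C₀ = D/Vd = 575/69 ≈ 8.333 mg/L.
Steady-state trough Cmin,ss = C₀·f/(1−f) ≈ 8.333 × 0.6095/0.3905 ≈ 13.006 mg/L.
Trough 13.0 mg/L vs MEC 7 mg/L: adequate.

13.0 mg/L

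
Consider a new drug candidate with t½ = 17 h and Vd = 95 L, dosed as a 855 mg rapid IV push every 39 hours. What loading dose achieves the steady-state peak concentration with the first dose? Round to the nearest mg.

f = (1/2)^(39/17) ≈ 0.203893; accumulation ratio R = 1/(1−f) ≈ 1.25611.
Loading dose to hit Cmax,ss on first dose: D_load = D_maint·R ≈ 855 × 1.25611 ≈ 1073.97 mg.

1074 mg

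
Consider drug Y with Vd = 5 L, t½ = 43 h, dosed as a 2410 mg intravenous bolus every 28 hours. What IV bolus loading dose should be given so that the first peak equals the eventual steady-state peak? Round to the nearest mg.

6635 mg

f = (1/2)^(28/43) ≈ 0.636767; accumulation ratio R = 1/(1−f) ≈ 2.75305.
Loading dose to hit Cmax,ss on first dose: D_load = D_maint·R ≈ 2410 × 2.75305 ≈ 6634.85 mg.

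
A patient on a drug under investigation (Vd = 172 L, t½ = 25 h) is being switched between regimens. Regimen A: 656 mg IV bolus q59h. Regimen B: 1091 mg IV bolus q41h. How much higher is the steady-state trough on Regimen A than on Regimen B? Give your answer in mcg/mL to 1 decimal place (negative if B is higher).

-2.1 mcg/mL

Regimen A: f = (1/2)^(59/25) ≈ 0.1948; Cmin,ss = (656/172)·f/(1−f) ≈ 0.923 mcg/mL.
Regimen B: f = (1/2)^(41/25) ≈ 0.3209; Cmin,ss = (1091/172)·f/(1−f) ≈ 2.997 mcg/mL.
Difference ≈ 0.923 − 2.997 ≈ -2.074 mcg/mL.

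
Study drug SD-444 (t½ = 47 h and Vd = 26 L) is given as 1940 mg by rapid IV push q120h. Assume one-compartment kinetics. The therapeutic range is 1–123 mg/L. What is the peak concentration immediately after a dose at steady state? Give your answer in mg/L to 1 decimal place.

89.9 mg/L

k = ln2/t½ = ln2/47 ≈ 0.014748 h⁻¹; fraction remaining f = e^(−kτ) = e^(−0.014748×120) ≈ 0.1704.
At steady state, accumulation factor R = 1/(1 − e^(−kτ)) ≈ 1.2054.
Single-dose peak C₀ = D/Vd = 1940/26 ≈ 74.615 mg/L.
Steady-state peak Cmax,ss = C₀·R ≈ 74.615 × 1.2054 ≈ 89.941 mg/L.
Peak 89.9 mg/L vs MTC 123 mg/L: below toxic threshold.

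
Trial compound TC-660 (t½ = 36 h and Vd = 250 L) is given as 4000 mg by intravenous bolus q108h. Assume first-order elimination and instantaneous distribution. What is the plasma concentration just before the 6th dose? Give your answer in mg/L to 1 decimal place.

f = (1/2)^(τ/t½) = (1/2)^(108/36) ≈ 0.1250.
C₀ = D/Vd = 4000/250 ≈ 16.000 mg/L.
Before the 6th dose, 5 doses have been given. Superposition: Cmin = C₀·(f + f² + … + f^5).
≈ 16.000 × (0.1250 + 0.0156 + 0.0020 + 0.0002 + 0.0000) ≈ 16.000 × 0.1428 ≈ 2.285 mg/L.

2.3 mg/L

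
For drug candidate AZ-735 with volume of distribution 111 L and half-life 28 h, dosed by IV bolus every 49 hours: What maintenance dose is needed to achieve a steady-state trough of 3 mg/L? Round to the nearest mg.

787 mg

τ/t½ = 49/28 ≈ 1.75, so f = (1/2)^(49/28) ≈ 0.297302.
Cmin,ss = (D/Vd)·f/(1−f), so D = Cmin,ss·Vd·(1−f)/f.
D = 3 × 111 × (1−f)/f ≈ 3 × 111 × 2.36358 ≈ 787.07 mg.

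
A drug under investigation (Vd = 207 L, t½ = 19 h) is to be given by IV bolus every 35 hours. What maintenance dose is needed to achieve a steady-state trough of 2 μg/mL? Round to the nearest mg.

1070 mg

τ/t½ = 35/19 ≈ 1.8421, so f = (1/2)^(35/19) ≈ 0.278914.
Cmin,ss = (D/Vd)·f/(1−f), so D = Cmin,ss·Vd·(1−f)/f.
D = 2 × 207 × (1−f)/f ≈ 2 × 207 × 2.58533 ≈ 1070.33 mg.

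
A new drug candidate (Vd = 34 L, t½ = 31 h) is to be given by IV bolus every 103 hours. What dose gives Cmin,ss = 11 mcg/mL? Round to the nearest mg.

3368 mg

τ/t½ = 103/31 ≈ 3.3226, so f = (1/2)^(103/31) ≈ 0.099955.
Cmin,ss = (D/Vd)·f/(1−f), so D = Cmin,ss·Vd·(1−f)/f.
D = 11 × 34 × (1−f)/f ≈ 11 × 34 × 9.00450 ≈ 3367.68 mg.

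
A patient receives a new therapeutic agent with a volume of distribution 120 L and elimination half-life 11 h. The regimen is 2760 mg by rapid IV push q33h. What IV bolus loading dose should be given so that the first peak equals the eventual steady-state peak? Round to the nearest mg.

f = (1/2)^(33/11) ≈ 0.125000; accumulation ratio R = 1/(1−f) ≈ 1.14286.
Loading dose to hit Cmax,ss on first dose: D_load = D_maint·R ≈ 2760 × 1.14286 ≈ 3154.29 mg.

3154 mg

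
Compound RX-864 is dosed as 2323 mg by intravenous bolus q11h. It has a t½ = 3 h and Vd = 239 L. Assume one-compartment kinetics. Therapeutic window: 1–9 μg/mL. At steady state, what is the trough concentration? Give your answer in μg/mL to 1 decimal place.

k = ln2/t½ = ln2/3 ≈ 0.231049 h⁻¹; fraction remaining f = e^(−kτ) = e^(−0.231049×11) ≈ 0.0787.
At steady state, accumulation factor R = 1/(1 − e^(−kτ)) ≈ 1.0854.
Each bolus raises the concentration by D/Vd = 2323/239 ≈ 9.720 μg/mL.
Steady-state peak Cmax,ss = C₀·R ≈ 9.720 × 1.0854 ≈ 10.550 μg/mL.
Steady-state trough Cmin,ss = Cmax,ss·f ≈ 10.550 × 0.0787 ≈ 0.830 μg/mL.
Trough 0.8 μg/mL vs MEC 1 μg/mL: subtherapeutic.

0.8 μg/mL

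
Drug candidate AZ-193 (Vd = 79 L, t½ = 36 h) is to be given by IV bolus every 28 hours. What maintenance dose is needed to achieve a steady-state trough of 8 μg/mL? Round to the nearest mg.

τ/t½ = 28/36 ≈ 0.77778, so f = (1/2)^(28/36) ≈ 0.583265.
Cmin,ss = (D/Vd)·f/(1−f), so D = Cmin,ss·Vd·(1−f)/f.
D = 8 × 79 × (1−f)/f ≈ 8 × 79 × 0.71449 ≈ 451.56 mg.

452 mg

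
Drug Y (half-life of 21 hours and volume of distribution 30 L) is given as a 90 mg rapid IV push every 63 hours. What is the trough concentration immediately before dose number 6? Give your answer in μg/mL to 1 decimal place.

f = (1/2)^(τ/t½) = (1/2)^(63/21) ≈ 0.1250.
C₀ = D/Vd = 90/30 ≈ 3.000 μg/mL.
Before the 6th dose, 5 doses have been given. Superposition: Cmin = C₀·(f + f² + … + f^5).
≈ 3.000 × (0.1250 + 0.0156 + 0.0020 + 0.0002 + 0.0000) ≈ 3.000 × 0.1428 ≈ 0.428 μg/mL.

0.4 μg/mL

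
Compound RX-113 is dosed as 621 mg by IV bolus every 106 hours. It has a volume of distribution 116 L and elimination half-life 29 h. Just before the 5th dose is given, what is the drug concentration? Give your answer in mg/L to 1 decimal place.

f = (1/2)^(τ/t½) = (1/2)^(106/29) ≈ 0.0794.
C₀ = D/Vd = 621/116 ≈ 5.353 mg/L.
Before the 5th dose, 4 doses have been given. Superposition: Cmin = C₀·(f + f² + … + f^4).
≈ 5.353 × (0.0794 + 0.0063 + 0.0005 + 0.0000) ≈ 5.353 × 0.0862 ≈ 0.461 mg/L.

0.5 mg/L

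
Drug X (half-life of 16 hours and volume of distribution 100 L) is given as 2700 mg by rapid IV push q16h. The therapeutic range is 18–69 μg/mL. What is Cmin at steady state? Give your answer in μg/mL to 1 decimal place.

27.0 μg/mL

τ = 16 h = 1 half-life, so f = (1/2)^1 = 0.5.
Accumulation ratio R = 1/(1 − f) = 1/0.5 = 2/1.
Single-dose peak C₀ = D/Vd = 2700/100 = 27 μg/mL.
Steady-state peak Cmax,ss = C₀·R = 27 × 2/1 ≈ 54.000 μg/mL.
Steady-state trough Cmin,ss = Cmax,ss·f ≈ 54.000 × 0.5 ≈ 27.000 μg/mL.
Trough 27.0 μg/mL vs MEC 18 μg/mL: adequate.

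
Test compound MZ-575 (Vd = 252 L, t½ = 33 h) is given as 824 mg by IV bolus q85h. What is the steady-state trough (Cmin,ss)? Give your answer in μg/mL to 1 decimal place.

0.7 μg/mL

τ/t½ = 85/33 ≈ 2.5758, so fraction remaining f = (1/2)^(85/33) ≈ 0.1677.
Accumulation ratio R = 1/(1 − f) ≈ 1/0.8323 ≈ 1.2015.
Each bolus raises the concentration by D/Vd = 824/252 ≈ 3.270 μg/mL.
Cmax,ss = C₀/(1 − f) ≈ 3.270/0.8323 ≈ 3.929 μg/mL.
One interval later, Cmin,ss = Cmax,ss·e^(−kτ) ≈ 3.929 × 0.1677 ≈ 0.659 μg/mL.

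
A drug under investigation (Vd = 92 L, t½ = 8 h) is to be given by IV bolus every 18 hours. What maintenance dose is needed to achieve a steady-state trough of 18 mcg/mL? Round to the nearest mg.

τ/t½ = 18/8 ≈ 2.25, so f = (1/2)^(18/8) ≈ 0.210224.
Cmin,ss = (D/Vd)·f/(1−f), so D = Cmin,ss·Vd·(1−f)/f.
D = 18 × 92 × (1−f)/f ≈ 18 × 92 × 3.75683 ≈ 6221.31 mg.

6221 mg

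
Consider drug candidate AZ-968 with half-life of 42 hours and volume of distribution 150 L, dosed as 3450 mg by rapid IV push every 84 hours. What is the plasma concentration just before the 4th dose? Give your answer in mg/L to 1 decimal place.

f = (1/2)^(τ/t½) = (1/2)^(84/42) ≈ 0.2500.
C₀ = D/Vd = 3450/150 ≈ 23.000 mg/L.
Before the 4th dose, 3 doses have been given. Superposition: Cmin = C₀·(f + f² + … + f^3).
≈ 23.000 × (0.2500 + 0.0625 + 0.0156) ≈ 23.000 × 0.3281 ≈ 7.546 mg/L.

7.5 mg/L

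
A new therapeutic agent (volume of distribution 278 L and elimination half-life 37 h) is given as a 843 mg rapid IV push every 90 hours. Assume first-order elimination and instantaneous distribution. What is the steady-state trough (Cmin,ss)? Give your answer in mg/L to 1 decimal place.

Over one 90-h interval, 90/37 ≈ 2.4324 half-lives elapse, leaving f ≈ 0.1853 of each dose.
At steady state, accumulation factor R = 1/(1 − e^(−kτ)) ≈ 1.2274.
Single-dose peak C₀ = D/Vd = 843/278 ≈ 3.032 mg/L.
Cmax,ss = C₀/(1 − f) ≈ 3.032/0.8147 ≈ 3.722 mg/L.
Steady-state trough Cmin,ss = Cmax,ss·f ≈ 3.722 × 0.1853 ≈ 0.690 mg/L.

0.7 mg/L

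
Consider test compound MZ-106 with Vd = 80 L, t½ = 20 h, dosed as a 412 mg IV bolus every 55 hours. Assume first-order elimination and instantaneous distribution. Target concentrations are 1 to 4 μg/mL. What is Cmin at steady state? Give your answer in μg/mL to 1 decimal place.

Over one 55-h interval, 55/20 ≈ 2.75 half-lives elapse, leaving f ≈ 0.1487 of each dose.
At steady state, accumulation factor R = 1/(1 − e^(−kτ)) ≈ 1.1747.
Single-dose peak C₀ = D/Vd = 412/80 ≈ 5.150 μg/mL.
Steady-state peak Cmax,ss = C₀·R ≈ 5.150 × 1.1747 ≈ 6.050 μg/mL.
One interval later, Cmin,ss = Cmax,ss·e^(−kτ) ≈ 6.050 × 0.1487 ≈ 0.900 μg/mL.
Trough 0.9 μg/mL vs MEC 1 μg/mL: subtherapeutic.

0.9 μg/mL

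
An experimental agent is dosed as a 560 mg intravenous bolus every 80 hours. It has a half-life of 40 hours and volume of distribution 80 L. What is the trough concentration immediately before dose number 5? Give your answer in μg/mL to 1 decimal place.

f = (1/2)^(τ/t½) = (1/2)^(80/40) ≈ 0.2500.
C₀ = D/Vd = 560/80 ≈ 7.000 μg/mL.
Before the 5th dose, 4 doses have been given. Superposition: Cmin = C₀·(f + f² + … + f^4).
≈ 7.000 × (0.2500 + 0.0625 + 0.0156 + 0.0039) ≈ 7.000 × 0.3320 ≈ 2.324 μg/mL.

2.3 μg/mL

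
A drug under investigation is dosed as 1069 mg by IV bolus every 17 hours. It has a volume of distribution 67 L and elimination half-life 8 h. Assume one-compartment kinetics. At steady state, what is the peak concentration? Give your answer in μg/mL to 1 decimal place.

20.7 μg/mL

k = ln2/t½ = ln2/8 ≈ 0.086643 h⁻¹; fraction remaining f = e^(−kτ) = e^(−0.086643×17) ≈ 0.2293.
Accumulation ratio R = 1/(1 − f) ≈ 1/0.7707 ≈ 1.2975.
Each bolus raises the concentration by D/Vd = 1069/67 ≈ 15.955 μg/mL.
Steady-state peak Cmax,ss = C₀·R ≈ 15.955 × 1.2975 ≈ 20.702 μg/mL.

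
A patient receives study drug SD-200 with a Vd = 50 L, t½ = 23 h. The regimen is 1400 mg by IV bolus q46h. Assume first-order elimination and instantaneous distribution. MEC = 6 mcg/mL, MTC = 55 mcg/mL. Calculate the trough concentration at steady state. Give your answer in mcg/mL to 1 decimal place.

τ = 46 h = 2 half-lives, so f = (1/2)^2 = 0.25.
Accumulation ratio R = 1/(1 − f) = 1/0.75 = 4/3.
Single-dose peak C₀ = D/Vd = 1400/50 = 28 mcg/mL.
Steady-state peak Cmax,ss = C₀·R = 28 × 4/3 ≈ 37.333 mcg/mL.
Steady-state trough Cmin,ss = Cmax,ss·f ≈ 37.333 × 0.25 ≈ 9.333 mcg/mL.
Trough 9.3 mcg/mL vs MEC 6 mcg/mL: adequate.

9.3 mcg/mL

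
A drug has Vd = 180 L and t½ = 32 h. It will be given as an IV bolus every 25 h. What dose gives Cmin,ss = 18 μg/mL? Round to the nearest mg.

τ/t½ = 25/32 ≈ 0.78125, so f = (1/2)^(25/32) ≈ 0.581862.
Cmin,ss = (D/Vd)·f/(1−f), so D = Cmin,ss·Vd·(1−f)/f.
D = 18 × 180 × (1−f)/f ≈ 18 × 180 × 0.71862 ≈ 2328.33 mg.

2328 mg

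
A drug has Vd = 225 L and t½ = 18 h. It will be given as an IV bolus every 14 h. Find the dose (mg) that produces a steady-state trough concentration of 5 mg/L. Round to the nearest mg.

804 mg

τ/t½ = 14/18 ≈ 0.77778, so f = (1/2)^(14/18) ≈ 0.583265.
Cmin,ss = (D/Vd)·f/(1−f), so D = Cmin,ss·Vd·(1−f)/f.
D = 5 × 225 × (1−f)/f ≈ 5 × 225 × 0.71449 ≈ 803.80 mg.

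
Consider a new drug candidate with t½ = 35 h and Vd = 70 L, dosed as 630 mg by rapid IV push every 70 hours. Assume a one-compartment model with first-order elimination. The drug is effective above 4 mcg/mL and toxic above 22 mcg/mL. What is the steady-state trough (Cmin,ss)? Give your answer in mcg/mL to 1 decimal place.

3.0 mcg/mL

τ = 70 h = 2 half-lives, so f = (1/2)^2 = 0.25.
Accumulation ratio R = 1/(1 − f) = 1/0.75 = 4/3.
Single-dose peak C₀ = D/Vd = 630/70 = 9 mcg/mL.
Steady-state peak Cmax,ss = C₀·R = 9 × 4/3 ≈ 12.000 mcg/mL.
Steady-state trough Cmin,ss = Cmax,ss·f ≈ 12.000 × 0.25 ≈ 3.000 mcg/mL.
Trough 3.0 mcg/mL vs MEC 4 mcg/mL: subtherapeutic.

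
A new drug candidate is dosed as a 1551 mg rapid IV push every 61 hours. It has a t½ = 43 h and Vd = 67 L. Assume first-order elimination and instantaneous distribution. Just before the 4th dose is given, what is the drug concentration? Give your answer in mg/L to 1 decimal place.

13.1 mg/L

f = (1/2)^(τ/t½) = (1/2)^(61/43) ≈ 0.3741.
C₀ = D/Vd = 1551/67 ≈ 23.149 mg/L.
Before the 4th dose, 3 doses have been given. Superposition: Cmin = C₀·(f + f² + … + f^3).
≈ 23.149 × (0.3741 + 0.1400 + 0.0524) ≈ 23.149 × 0.5665 ≈ 13.114 mg/L.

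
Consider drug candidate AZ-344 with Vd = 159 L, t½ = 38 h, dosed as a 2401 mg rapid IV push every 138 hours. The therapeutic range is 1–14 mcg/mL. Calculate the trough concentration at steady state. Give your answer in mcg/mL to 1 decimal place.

τ/t½ = 138/38 ≈ 3.6316, so fraction remaining f = (1/2)^(138/38) ≈ 0.0807.
Single-dose peak C₀ = D/Vd = 2401/159 ≈ 15.101 mcg/mL.
Steady-state trough Cmin,ss = C₀·f/(1−f) ≈ 15.101 × 0.0807/0.9193 ≈ 1.326 mcg/mL.
Trough 1.3 mcg/mL vs MEC 1 mcg/mL: adequate.

1.3 mcg/mL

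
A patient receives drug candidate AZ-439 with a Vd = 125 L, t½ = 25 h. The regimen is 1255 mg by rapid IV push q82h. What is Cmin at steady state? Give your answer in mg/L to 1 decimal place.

k = ln2/t½ = ln2/25 ≈ 0.027726 h⁻¹; fraction remaining f = e^(−kτ) = e^(−0.027726×82) ≈ 0.1029.
Accumulation ratio R = 1/(1 − f) ≈ 1/0.8971 ≈ 1.1147.
Each bolus raises the concentration by D/Vd = 1255/125 ≈ 10.040 mg/L.
Cmax,ss = C₀/(1 − f) ≈ 10.040/0.8971 ≈ 11.192 mg/L.
One interval later, Cmin,ss = Cmax,ss·e^(−kτ) ≈ 11.192 × 0.1029 ≈ 1.152 mg/L.

1.2 mg/L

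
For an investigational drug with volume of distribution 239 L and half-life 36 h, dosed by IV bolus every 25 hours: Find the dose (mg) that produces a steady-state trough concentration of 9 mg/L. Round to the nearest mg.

1330 mg

τ/t½ = 25/36 ≈ 0.69444, so f = (1/2)^(25/36) ≈ 0.617947.
Cmin,ss = (D/Vd)·f/(1−f), so D = Cmin,ss·Vd·(1−f)/f.
D = 9 × 239 × (1−f)/f ≈ 9 × 239 × 0.61826 ≈ 1329.88 mg.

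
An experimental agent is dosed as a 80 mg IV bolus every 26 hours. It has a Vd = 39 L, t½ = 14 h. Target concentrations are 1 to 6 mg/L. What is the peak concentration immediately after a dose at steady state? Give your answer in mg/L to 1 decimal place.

2.8 mg/L

Over one 26-h interval, 26/14 ≈ 1.8571 half-lives elapse, leaving f ≈ 0.2760 of each dose.
At steady state, accumulation factor R = 1/(1 − e^(−kτ)) ≈ 1.3812.
Single-dose peak C₀ = D/Vd = 80/39 ≈ 2.051 mg/L.
Cmax,ss = C₀/(1 − f) ≈ 2.051/0.7240 ≈ 2.833 mg/L.
Peak 2.8 mg/L vs MTC 6 mg/L: below toxic threshold.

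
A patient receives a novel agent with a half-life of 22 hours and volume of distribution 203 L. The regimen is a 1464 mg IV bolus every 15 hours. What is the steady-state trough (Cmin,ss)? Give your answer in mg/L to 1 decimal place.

11.9 mg/L

τ/t½ = 15/22 ≈ 0.68182, so fraction remaining f = (1/2)^(15/22) ≈ 0.6234.
At steady state, accumulation factor R = 1/(1 − e^(−kτ)) ≈ 2.6553.
Single-dose peak C₀ = D/Vd = 1464/203 ≈ 7.212 mg/L.
Cmax,ss = C₀/(1 − f) ≈ 7.212/0.3766 ≈ 19.150 mg/L.
Steady-state trough Cmin,ss = Cmax,ss·f ≈ 19.150 × 0.6234 ≈ 11.938 mg/L.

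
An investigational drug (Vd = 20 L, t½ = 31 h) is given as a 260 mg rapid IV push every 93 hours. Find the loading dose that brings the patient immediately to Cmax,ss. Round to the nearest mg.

297 mg

f = (1/2)^(93/31) ≈ 0.125000; accumulation ratio R = 1/(1−f) ≈ 1.14286.
Loading dose to hit Cmax,ss on first dose: D_load = D_maint·R ≈ 260 × 1.14286 ≈ 297.14 mg.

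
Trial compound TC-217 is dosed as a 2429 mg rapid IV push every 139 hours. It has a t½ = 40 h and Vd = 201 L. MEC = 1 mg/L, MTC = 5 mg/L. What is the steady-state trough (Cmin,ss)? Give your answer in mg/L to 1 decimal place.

Over one 139-h interval, 139/40 ≈ 3.475 half-lives elapse, leaving f ≈ 0.0899 of each dose.
Accumulation ratio R = 1/(1 − f) ≈ 1/0.9101 ≈ 1.0988.
Each bolus raises the concentration by D/Vd = 2429/201 ≈ 12.085 mg/L.
Steady-state peak Cmax,ss = C₀·R ≈ 12.085 × 1.0988 ≈ 13.279 mg/L.
Steady-state trough Cmin,ss = Cmax,ss·f ≈ 13.279 × 0.0899 ≈ 1.194 mg/L.
Trough 1.2 mg/L vs MEC 1 mg/L: adequate.

1.2 mg/L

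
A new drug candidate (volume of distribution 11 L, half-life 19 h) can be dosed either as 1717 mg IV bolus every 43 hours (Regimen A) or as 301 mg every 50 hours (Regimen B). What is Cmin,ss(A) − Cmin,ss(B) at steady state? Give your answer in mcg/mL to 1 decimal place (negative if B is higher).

Regimen A: f = (1/2)^(43/19) ≈ 0.2083; Cmin,ss = (1717/11)·f/(1−f) ≈ 41.068 mcg/mL.
Regimen B: f = (1/2)^(50/19) ≈ 0.1614; Cmin,ss = (301/11)·f/(1−f) ≈ 5.267 mcg/mL.
Difference ≈ 41.068 − 5.267 ≈ 35.801 mcg/mL.

35.8 mcg/mL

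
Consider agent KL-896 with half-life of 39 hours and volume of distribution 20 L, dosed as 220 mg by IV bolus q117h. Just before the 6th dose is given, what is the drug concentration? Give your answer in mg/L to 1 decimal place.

1.6 mg/L

f = (1/2)^(τ/t½) = (1/2)^(117/39) ≈ 0.1250.
C₀ = D/Vd = 220/20 ≈ 11.000 mg/L.
Before the 6th dose, 5 doses have been given. Superposition: Cmin = C₀·(f + f² + … + f^5).
≈ 11.000 × (0.1250 + 0.0156 + 0.0020 + 0.0002 + 0.0000) ≈ 11.000 × 0.1428 ≈ 1.571 mg/L.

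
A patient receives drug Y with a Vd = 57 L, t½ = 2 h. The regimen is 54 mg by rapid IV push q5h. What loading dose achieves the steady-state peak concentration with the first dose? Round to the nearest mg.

f = (1/2)^(5/2) ≈ 0.176777; accumulation ratio R = 1/(1−f) ≈ 1.21474.
Loading dose to hit Cmax,ss on first dose: D_load = D_maint·R ≈ 54 × 1.21474 ≈ 65.60 mg.

66 mg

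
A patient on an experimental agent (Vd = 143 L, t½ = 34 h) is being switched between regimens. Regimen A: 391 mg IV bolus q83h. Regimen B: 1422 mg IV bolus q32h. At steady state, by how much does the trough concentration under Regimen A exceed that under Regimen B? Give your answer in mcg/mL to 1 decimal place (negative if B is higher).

Regimen A: f = (1/2)^(83/34) ≈ 0.1841; Cmin,ss = (391/143)·f/(1−f) ≈ 0.617 mcg/mL.
Regimen B: f = (1/2)^(32/34) ≈ 0.5208; Cmin,ss = (1422/143)·f/(1−f) ≈ 10.807 mcg/mL.
Difference ≈ 0.617 − 10.807 ≈ -10.190 mcg/mL.

-10.2 mcg/mL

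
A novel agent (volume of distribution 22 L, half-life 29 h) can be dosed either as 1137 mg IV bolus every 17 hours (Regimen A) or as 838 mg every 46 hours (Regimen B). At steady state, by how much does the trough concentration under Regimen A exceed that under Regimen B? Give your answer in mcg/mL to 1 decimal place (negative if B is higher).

84.1 mcg/mL

Regimen A: f = (1/2)^(17/29) ≈ 0.6661; Cmin,ss = (1137/22)·f/(1−f) ≈ 103.101 mcg/mL.
Regimen B: f = (1/2)^(46/29) ≈ 0.3330; Cmin,ss = (838/22)·f/(1−f) ≈ 19.017 mcg/mL.
Difference ≈ 103.101 − 19.017 ≈ 84.084 mcg/mL.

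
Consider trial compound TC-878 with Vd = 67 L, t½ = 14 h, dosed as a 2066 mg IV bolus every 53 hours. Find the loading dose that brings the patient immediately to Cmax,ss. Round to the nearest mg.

2228 mg

f = (1/2)^(53/14) ≈ 0.072508; accumulation ratio R = 1/(1−f) ≈ 1.07818.
Loading dose to hit Cmax,ss on first dose: D_load = D_maint·R ≈ 2066 × 1.07818 ≈ 2227.52 mg.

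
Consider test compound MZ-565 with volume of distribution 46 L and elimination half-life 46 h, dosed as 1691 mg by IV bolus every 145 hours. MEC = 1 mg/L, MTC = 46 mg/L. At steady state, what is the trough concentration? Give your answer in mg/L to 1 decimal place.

k = ln2/t½ = ln2/46 ≈ 0.015068 h⁻¹; fraction remaining f = e^(−kτ) = e^(−0.015068×145) ≈ 0.1125.
Each bolus raises the concentration by D/Vd = 1691/46 ≈ 36.761 mg/L.
Steady-state trough Cmin,ss = C₀·f/(1−f) ≈ 36.761 × 0.1125/0.8875 ≈ 4.660 mg/L.
Trough 4.7 mg/L vs MEC 1 mg/L: adequate.

4.7 mg/L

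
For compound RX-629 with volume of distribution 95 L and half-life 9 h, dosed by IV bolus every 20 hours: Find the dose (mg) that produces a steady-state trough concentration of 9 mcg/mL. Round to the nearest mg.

τ/t½ = 20/9 ≈ 2.2222, so f = (1/2)^(20/9) ≈ 0.214311.
Cmin,ss = (D/Vd)·f/(1−f), so D = Cmin,ss·Vd·(1−f)/f.
D = 9 × 95 × (1−f)/f ≈ 9 × 95 × 3.66612 ≈ 3134.53 mg.

3135 mg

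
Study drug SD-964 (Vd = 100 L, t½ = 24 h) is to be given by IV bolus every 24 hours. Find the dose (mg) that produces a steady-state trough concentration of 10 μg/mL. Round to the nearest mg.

1000 mg

τ/t½ = 24/24 ≈ 1, so f = (1/2)^(24/24) ≈ 0.500000.
Cmin,ss = (D/Vd)·f/(1−f), so D = Cmin,ss·Vd·(1−f)/f.
D = 10 × 100 × (1−f)/f ≈ 10 × 100 × 1.00000 ≈ 1000.00 mg.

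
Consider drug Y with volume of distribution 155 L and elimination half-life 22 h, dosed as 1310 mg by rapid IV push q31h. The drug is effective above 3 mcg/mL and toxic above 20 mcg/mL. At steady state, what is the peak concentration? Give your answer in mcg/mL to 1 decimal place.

Over one 31-h interval, 31/22 ≈ 1.4091 half-lives elapse, leaving f ≈ 0.3765 of each dose.
At steady state, accumulation factor R = 1/(1 − e^(−kτ)) ≈ 1.6038.
Each bolus raises the concentration by D/Vd = 1310/155 ≈ 8.452 mcg/mL.
Steady-state peak Cmax,ss = C₀·R ≈ 8.452 × 1.6038 ≈ 13.555 mcg/mL.
Peak 13.6 mcg/mL vs MTC 20 mcg/mL: below toxic threshold.

13.6 mcg/mL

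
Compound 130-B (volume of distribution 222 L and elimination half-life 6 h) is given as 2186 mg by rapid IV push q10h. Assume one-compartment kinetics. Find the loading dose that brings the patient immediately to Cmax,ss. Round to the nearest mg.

f = (1/2)^(10/6) ≈ 0.314980; accumulation ratio R = 1/(1−f) ≈ 1.45981.
Loading dose to hit Cmax,ss on first dose: D_load = D_maint·R ≈ 2186 × 1.45981 ≈ 3191.14 mg.

3191 mg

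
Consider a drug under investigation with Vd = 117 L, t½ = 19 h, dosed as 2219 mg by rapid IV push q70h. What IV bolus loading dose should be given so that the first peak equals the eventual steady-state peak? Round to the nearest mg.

2406 mg

f = (1/2)^(70/19) ≈ 0.077793; accumulation ratio R = 1/(1−f) ≈ 1.08436.
Loading dose to hit Cmax,ss on first dose: D_load = D_maint·R ≈ 2219 × 1.08436 ≈ 2406.19 mg.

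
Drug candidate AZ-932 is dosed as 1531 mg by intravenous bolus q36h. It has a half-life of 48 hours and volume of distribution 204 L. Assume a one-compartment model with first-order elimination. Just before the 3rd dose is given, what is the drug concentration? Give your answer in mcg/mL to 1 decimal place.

f = (1/2)^(τ/t½) = (1/2)^(36/48) ≈ 0.5946.
C₀ = D/Vd = 1531/204 ≈ 7.505 mcg/mL.
Before the 3rd dose, 2 doses have been given. Superposition: Cmin = C₀·(f + f²).
≈ 7.505 × (0.5946 + 0.3535) ≈ 7.505 × 0.9481 ≈ 7.115 mcg/mL.

7.1 mcg/mL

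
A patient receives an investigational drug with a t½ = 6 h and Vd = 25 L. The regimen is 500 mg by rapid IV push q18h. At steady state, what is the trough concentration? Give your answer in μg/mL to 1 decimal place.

τ = 18 h = 3 half-lives, so f = (1/2)^3 = 0.125.
Accumulation ratio R = 1/(1 − f) = 1/0.875 = 8/7.
Single-dose peak C₀ = D/Vd = 500/25 = 20 μg/mL.
Steady-state peak Cmax,ss = C₀·R = 20 × 8/7 ≈ 22.857 μg/mL.
Steady-state trough Cmin,ss = Cmax,ss·f ≈ 22.857 × 0.125 ≈ 2.857 μg/mL.

2.9 μg/mL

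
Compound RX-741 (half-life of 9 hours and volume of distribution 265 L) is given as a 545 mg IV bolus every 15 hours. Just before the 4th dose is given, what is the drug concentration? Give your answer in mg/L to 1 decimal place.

f = (1/2)^(τ/t½) = (1/2)^(15/9) ≈ 0.3150.
C₀ = D/Vd = 545/265 ≈ 2.057 mg/L.
Before the 4th dose, 3 doses have been given. Superposition: Cmin = C₀·(f + f² + … + f^3).
≈ 2.057 × (0.3150 + 0.0992 + 0.0313) ≈ 2.057 × 0.4455 ≈ 0.916 mg/L.

0.9 mg/L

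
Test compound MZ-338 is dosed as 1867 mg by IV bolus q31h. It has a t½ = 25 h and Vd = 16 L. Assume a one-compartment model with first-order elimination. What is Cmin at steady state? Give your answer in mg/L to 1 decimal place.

85.7 mg/L

k = ln2/t½ = ln2/25 ≈ 0.027726 h⁻¹; fraction remaining f = e^(−kτ) = e^(−0.027726×31) ≈ 0.4234.
At steady state, accumulation factor R = 1/(1 − e^(−kτ)) ≈ 1.7343.
Single-dose peak C₀ = D/Vd = 1867/16 ≈ 116.688 mg/L.
Cmax,ss = C₀/(1 − f) ≈ 116.688/0.5766 ≈ 202.373 mg/L.
Steady-state trough Cmin,ss = Cmax,ss·f ≈ 202.373 × 0.4234 ≈ 85.685 mg/L.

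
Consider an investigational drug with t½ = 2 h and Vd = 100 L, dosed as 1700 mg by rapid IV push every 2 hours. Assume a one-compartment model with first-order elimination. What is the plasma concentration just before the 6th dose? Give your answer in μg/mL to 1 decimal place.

16.5 μg/mL

f = (1/2)^(τ/t½) = (1/2)^(2/2) ≈ 0.5000.
C₀ = D/Vd = 1700/100 ≈ 17.000 μg/mL.
Before the 6th dose, 5 doses have been given. Superposition: Cmin = C₀·(f + f² + … + f^5).
≈ 17.000 × (0.5000 + 0.2500 + 0.1250 + 0.0625 + 0.0313) ≈ 17.000 × 0.9688 ≈ 16.470 μg/mL.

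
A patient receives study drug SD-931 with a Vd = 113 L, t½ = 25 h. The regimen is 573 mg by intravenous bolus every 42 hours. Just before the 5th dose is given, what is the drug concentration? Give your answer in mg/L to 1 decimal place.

f = (1/2)^(τ/t½) = (1/2)^(42/25) ≈ 0.3121.
C₀ = D/Vd = 573/113 ≈ 5.071 mg/L.
Before the 5th dose, 4 doses have been given. Superposition: Cmin = C₀·(f + f² + … + f^4).
≈ 5.071 × (0.3121 + 0.0974 + 0.0304 + 0.0095) ≈ 5.071 × 0.4494 ≈ 2.279 mg/L.

2.3 mg/L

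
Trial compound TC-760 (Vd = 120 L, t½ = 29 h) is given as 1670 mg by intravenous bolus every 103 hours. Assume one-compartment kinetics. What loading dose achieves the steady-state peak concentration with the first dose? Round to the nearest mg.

1826 mg

f = (1/2)^(103/29) ≈ 0.085276; accumulation ratio R = 1/(1−f) ≈ 1.09323.
Loading dose to hit Cmax,ss on first dose: D_load = D_maint·R ≈ 1670 × 1.09323 ≈ 1825.69 mg.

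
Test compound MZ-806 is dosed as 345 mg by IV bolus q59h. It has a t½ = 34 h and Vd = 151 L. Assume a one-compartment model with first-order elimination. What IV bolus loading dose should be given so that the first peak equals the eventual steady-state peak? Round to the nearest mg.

f = (1/2)^(59/34) ≈ 0.300348; accumulation ratio R = 1/(1−f) ≈ 1.42928.
Loading dose to hit Cmax,ss on first dose: D_load = D_maint·R ≈ 345 × 1.42928 ≈ 493.10 mg.

493 mg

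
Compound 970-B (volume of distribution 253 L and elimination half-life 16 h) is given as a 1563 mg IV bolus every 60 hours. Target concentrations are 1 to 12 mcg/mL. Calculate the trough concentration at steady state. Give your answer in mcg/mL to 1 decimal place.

0.5 mcg/mL

τ/t½ = 60/16 ≈ 3.75, so fraction remaining f = (1/2)^(60/16) ≈ 0.0743.
Single-dose peak C₀ = D/Vd = 1563/253 ≈ 6.178 mcg/mL.
Steady-state trough Cmin,ss = C₀·f/(1−f) ≈ 6.178 × 0.0743/0.9257 ≈ 0.496 mcg/mL.
Trough 0.5 mcg/mL vs MEC 1 mcg/mL: subtherapeutic.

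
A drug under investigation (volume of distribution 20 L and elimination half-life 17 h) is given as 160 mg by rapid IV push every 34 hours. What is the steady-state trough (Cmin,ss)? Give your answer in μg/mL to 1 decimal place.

τ = 34 h = 2 half-lives, so f = (1/2)^2 = 0.25.
At steady state, R = 1/(1 − 0.25) = 4/3.
Single-dose peak C₀ = D/Vd = 160/20 = 8 μg/mL.
Steady-state peak Cmax,ss = C₀·R = 8 × 4/3 ≈ 10.667 μg/mL.
Steady-state trough Cmin,ss = Cmax,ss·f ≈ 10.667 × 0.25 ≈ 2.667 μg/mL.

2.7 μg/mL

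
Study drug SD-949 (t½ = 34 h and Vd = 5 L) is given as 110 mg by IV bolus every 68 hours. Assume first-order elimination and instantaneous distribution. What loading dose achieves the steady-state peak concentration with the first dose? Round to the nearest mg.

f = (1/2)^(68/34) ≈ 0.250000; accumulation ratio R = 1/(1−f) ≈ 1.33333.
Loading dose to hit Cmax,ss on first dose: D_load = D_maint·R ≈ 110 × 1.33333 ≈ 146.67 mg.

147 mg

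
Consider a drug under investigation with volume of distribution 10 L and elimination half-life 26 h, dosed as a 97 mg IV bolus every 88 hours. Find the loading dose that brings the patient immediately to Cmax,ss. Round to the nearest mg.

107 mg

f = (1/2)^(88/26) ≈ 0.095748; accumulation ratio R = 1/(1−f) ≈ 1.10589.
Loading dose to hit Cmax,ss on first dose: D_load = D_maint·R ≈ 97 × 1.10589 ≈ 107.27 mg.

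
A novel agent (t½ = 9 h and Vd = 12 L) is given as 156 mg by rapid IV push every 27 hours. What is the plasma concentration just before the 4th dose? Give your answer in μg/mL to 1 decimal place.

f = (1/2)^(τ/t½) = (1/2)^(27/9) ≈ 0.1250.
C₀ = D/Vd = 156/12 ≈ 13.000 μg/mL.
Before the 4th dose, 3 doses have been given. Superposition: Cmin = C₀·(f + f² + … + f^3).
≈ 13.000 × (0.1250 + 0.0156 + 0.0020) ≈ 13.000 × 0.1426 ≈ 1.854 μg/mL.

1.9 μg/mL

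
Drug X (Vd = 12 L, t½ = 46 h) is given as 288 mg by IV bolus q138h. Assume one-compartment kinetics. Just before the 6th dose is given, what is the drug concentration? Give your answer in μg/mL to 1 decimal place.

f = (1/2)^(τ/t½) = (1/2)^(138/46) ≈ 0.1250.
C₀ = D/Vd = 288/12 ≈ 24.000 μg/mL.
Before the 6th dose, 5 doses have been given. Superposition: Cmin = C₀·(f + f² + … + f^5).
≈ 24.000 × (0.1250 + 0.0156 + 0.0020 + 0.0002 + 0.0000) ≈ 24.000 × 0.1428 ≈ 3.427 μg/mL.

3.4 μg/mL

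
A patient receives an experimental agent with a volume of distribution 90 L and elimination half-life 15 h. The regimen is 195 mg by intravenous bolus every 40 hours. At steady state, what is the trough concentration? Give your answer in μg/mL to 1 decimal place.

Over one 40-h interval, 40/15 ≈ 2.6667 half-lives elapse, leaving f ≈ 0.1575 of each dose.
Accumulation ratio R = 1/(1 − f) ≈ 1/0.8425 ≈ 1.1869.
Single-dose peak C₀ = D/Vd = 195/90 ≈ 2.167 μg/mL.
Cmax,ss = C₀/(1 − f) ≈ 2.167/0.8425 ≈ 2.572 μg/mL.
Steady-state trough Cmin,ss = Cmax,ss·f ≈ 2.572 × 0.1575 ≈ 0.405 μg/mL.

0.4 μg/mL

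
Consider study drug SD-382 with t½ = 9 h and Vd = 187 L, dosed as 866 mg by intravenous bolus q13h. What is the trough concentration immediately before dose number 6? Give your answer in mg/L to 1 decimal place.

f = (1/2)^(τ/t½) = (1/2)^(13/9) ≈ 0.3674.
C₀ = D/Vd = 866/187 ≈ 4.631 mg/L.
Before the 6th dose, 5 doses have been given. Superposition: Cmin = C₀·(f + f² + … + f^5).
≈ 4.631 × (0.3674 + 0.1350 + 0.0496 + 0.0182 + 0.0067) ≈ 4.631 × 0.5769 ≈ 2.672 mg/L.

2.7 mg/L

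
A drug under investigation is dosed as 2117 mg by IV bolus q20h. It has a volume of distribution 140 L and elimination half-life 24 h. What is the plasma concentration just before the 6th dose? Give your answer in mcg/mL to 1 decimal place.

f = (1/2)^(τ/t½) = (1/2)^(20/24) ≈ 0.5612.
C₀ = D/Vd = 2117/140 ≈ 15.121 mcg/mL.
Before the 6th dose, 5 doses have been given. Superposition: Cmin = C₀·(f + f² + … + f^5).
≈ 15.121 × (0.5612 + 0.3149 + 0.1767 + 0.0992 + 0.0557) ≈ 15.121 × 1.2077 ≈ 18.262 mcg/mL.

18.3 mcg/mL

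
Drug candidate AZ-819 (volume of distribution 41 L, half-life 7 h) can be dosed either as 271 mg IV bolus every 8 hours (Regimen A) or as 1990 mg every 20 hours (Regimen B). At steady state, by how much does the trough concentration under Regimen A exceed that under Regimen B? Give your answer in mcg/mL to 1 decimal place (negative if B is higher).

Regimen A: f = (1/2)^(8/7) ≈ 0.4529; Cmin,ss = (271/41)·f/(1−f) ≈ 5.472 mcg/mL.
Regimen B: f = (1/2)^(20/7) ≈ 0.1380; Cmin,ss = (1990/41)·f/(1−f) ≈ 7.770 mcg/mL.
Difference ≈ 5.472 − 7.770 ≈ -2.298 mcg/mL.

-2.3 mcg/mL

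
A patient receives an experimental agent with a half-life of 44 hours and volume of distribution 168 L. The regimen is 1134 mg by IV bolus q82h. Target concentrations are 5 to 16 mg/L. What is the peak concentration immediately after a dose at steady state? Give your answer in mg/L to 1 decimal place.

9.3 mg/L

k = ln2/t½ = ln2/44 ≈ 0.015753 h⁻¹; fraction remaining f = e^(−kτ) = e^(−0.015753×82) ≈ 0.2748.
Accumulation ratio R = 1/(1 − f) ≈ 1/0.7252 ≈ 1.3789.
Each bolus raises the concentration by D/Vd = 1134/168 ≈ 6.750 mg/L.
Cmax,ss = C₀/(1 − f) ≈ 6.750/0.7252 ≈ 9.308 mg/L.
Peak 9.3 mg/L vs MTC 16 mg/L: below toxic threshold.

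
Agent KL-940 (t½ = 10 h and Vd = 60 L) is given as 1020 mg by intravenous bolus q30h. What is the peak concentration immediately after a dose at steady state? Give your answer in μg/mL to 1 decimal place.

19.4 μg/mL

The dosing interval is 3 half-lives, so f = 2^(−3) = 0.125.
Accumulation ratio R = 1/(1 − f) = 1/0.875 = 8/7.
Single-dose peak C₀ = D/Vd = 1020/60 = 17 μg/mL.
Steady-state peak Cmax,ss = C₀·R = 17 × 8/7 ≈ 19.429 μg/mL.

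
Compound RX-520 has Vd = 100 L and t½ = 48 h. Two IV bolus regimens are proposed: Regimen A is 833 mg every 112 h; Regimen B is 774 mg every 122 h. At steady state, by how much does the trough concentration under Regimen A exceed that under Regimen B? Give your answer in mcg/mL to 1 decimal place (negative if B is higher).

Regimen A: f = (1/2)^(112/48) ≈ 0.1984; Cmin,ss = (833/100)·f/(1−f) ≈ 2.062 mcg/mL.
Regimen B: f = (1/2)^(122/48) ≈ 0.1717; Cmin,ss = (774/100)·f/(1−f) ≈ 1.604 mcg/mL.
Difference ≈ 2.062 − 1.604 ≈ 0.458 mcg/mL.

0.5 mcg/mL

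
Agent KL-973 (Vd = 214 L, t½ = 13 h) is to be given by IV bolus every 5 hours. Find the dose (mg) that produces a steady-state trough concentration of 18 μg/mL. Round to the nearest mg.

τ/t½ = 5/13 ≈ 0.38462, so f = (1/2)^(5/13) ≈ 0.765983.
Cmin,ss = (D/Vd)·f/(1−f), so D = Cmin,ss·Vd·(1−f)/f.
D = 18 × 214 × (1−f)/f ≈ 18 × 214 × 0.30551 ≈ 1176.82 mg.

1177 mg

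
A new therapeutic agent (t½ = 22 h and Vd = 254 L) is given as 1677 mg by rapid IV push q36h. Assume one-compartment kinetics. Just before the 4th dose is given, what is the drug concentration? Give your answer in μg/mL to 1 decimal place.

3.0 μg/mL

f = (1/2)^(τ/t½) = (1/2)^(36/22) ≈ 0.3217.
C₀ = D/Vd = 1677/254 ≈ 6.602 μg/mL.
Before the 4th dose, 3 doses have been given. Superposition: Cmin = C₀·(f + f² + … + f^3).
≈ 6.602 × (0.3217 + 0.1035 + 0.0333) ≈ 6.602 × 0.4585 ≈ 3.027 μg/mL.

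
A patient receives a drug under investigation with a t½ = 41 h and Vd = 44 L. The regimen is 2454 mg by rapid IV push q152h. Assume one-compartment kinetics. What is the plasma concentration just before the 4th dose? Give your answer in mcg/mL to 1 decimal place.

4.6 mcg/mL

f = (1/2)^(τ/t½) = (1/2)^(152/41) ≈ 0.0766.
C₀ = D/Vd = 2454/44 ≈ 55.773 mcg/mL.
Before the 4th dose, 3 doses have been given. Superposition: Cmin = C₀·(f + f² + … + f^3).
≈ 55.773 × (0.0766 + 0.0059 + 0.0004) ≈ 55.773 × 0.0829 ≈ 4.624 mcg/mL.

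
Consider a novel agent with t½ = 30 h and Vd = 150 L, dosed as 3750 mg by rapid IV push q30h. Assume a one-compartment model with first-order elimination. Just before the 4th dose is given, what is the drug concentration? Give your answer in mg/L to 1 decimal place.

21.9 mg/L

f = (1/2)^(τ/t½) = (1/2)^(30/30) ≈ 0.5000.
C₀ = D/Vd = 3750/150 ≈ 25.000 mg/L.
Before the 4th dose, 3 doses have been given. Superposition: Cmin = C₀·(f + f² + … + f^3).
≈ 25.000 × (0.5000 + 0.2500 + 0.1250) ≈ 25.000 × 0.8750 ≈ 21.875 mg/L.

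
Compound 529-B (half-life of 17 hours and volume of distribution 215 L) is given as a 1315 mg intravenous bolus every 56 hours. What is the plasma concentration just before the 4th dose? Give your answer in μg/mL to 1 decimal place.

0.7 μg/mL

f = (1/2)^(τ/t½) = (1/2)^(56/17) ≈ 0.1019.
C₀ = D/Vd = 1315/215 ≈ 6.116 μg/mL.
Before the 4th dose, 3 doses have been given. Superposition: Cmin = C₀·(f + f² + … + f^3).
≈ 6.116 × (0.1019 + 0.0104 + 0.0011) ≈ 6.116 × 0.1134 ≈ 0.694 μg/mL.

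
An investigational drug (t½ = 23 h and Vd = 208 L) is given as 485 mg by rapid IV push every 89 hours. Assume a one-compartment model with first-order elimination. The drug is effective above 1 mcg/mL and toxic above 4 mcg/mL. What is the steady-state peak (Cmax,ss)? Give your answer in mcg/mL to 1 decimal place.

2.5 mcg/mL

Over one 89-h interval, 89/23 ≈ 3.8696 half-lives elapse, leaving f ≈ 0.0684 of each dose.
Accumulation ratio R = 1/(1 − f) ≈ 1/0.9316 ≈ 1.0734.
Single-dose peak C₀ = D/Vd = 485/208 ≈ 2.332 mcg/mL.
Steady-state peak Cmax,ss = C₀·R ≈ 2.332 × 1.0734 ≈ 2.503 mcg/mL.
Peak 2.5 mcg/mL vs MTC 4 mcg/mL: below toxic threshold.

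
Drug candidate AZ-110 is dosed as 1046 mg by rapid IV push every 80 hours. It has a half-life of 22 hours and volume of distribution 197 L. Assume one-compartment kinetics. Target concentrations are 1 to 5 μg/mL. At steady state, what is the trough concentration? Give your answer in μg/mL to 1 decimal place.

τ/t½ = 80/22 ≈ 3.6364, so fraction remaining f = (1/2)^(80/22) ≈ 0.0804.
Each bolus raises the concentration by D/Vd = 1046/197 ≈ 5.310 μg/mL.
Steady-state trough Cmin,ss = C₀·f/(1−f) ≈ 5.310 × 0.0804/0.9196 ≈ 0.464 μg/mL.
Trough 0.5 μg/mL vs MEC 1 μg/mL: subtherapeutic.

0.5 μg/mL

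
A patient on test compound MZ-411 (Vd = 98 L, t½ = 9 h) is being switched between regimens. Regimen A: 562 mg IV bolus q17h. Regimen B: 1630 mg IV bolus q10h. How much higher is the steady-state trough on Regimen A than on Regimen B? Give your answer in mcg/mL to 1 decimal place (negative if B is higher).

-12.2 mcg/mL

Regimen A: f = (1/2)^(17/9) ≈ 0.2700; Cmin,ss = (562/98)·f/(1−f) ≈ 2.121 mcg/mL.
Regimen B: f = (1/2)^(10/9) ≈ 0.4629; Cmin,ss = (1630/98)·f/(1−f) ≈ 14.335 mcg/mL.
Difference ≈ 2.121 − 14.335 ≈ -12.214 mcg/mL.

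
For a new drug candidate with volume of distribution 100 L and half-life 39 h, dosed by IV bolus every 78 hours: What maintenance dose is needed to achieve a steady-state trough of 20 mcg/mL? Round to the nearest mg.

τ/t½ = 78/39 ≈ 2, so f = (1/2)^(78/39) ≈ 0.250000.
Cmin,ss = (D/Vd)·f/(1−f), so D = Cmin,ss·Vd·(1−f)/f.
D = 20 × 100 × (1−f)/f ≈ 20 × 100 × 3.00000 ≈ 6000.00 mg.

6000 mg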